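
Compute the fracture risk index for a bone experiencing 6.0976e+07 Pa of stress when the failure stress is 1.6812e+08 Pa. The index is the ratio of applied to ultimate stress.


FRI = applied / ultimate
FRI = 6.0976e+07 / 1.6812e+08
FRI = 0.3627


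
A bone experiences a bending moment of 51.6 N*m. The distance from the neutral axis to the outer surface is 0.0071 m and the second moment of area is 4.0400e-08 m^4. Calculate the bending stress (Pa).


sigma = M * c / I
sigma = 51.6 * 0.0071 / 4.0400e-08
M * c = 0.3664
sigma = 9.0683e+06


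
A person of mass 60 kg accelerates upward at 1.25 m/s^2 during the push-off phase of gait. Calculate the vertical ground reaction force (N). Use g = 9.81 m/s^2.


GRF = m * (g + a)
GRF = 60 * (9.81 + 1.25)
GRF = 60 * 11.0600
GRF = 663.6000


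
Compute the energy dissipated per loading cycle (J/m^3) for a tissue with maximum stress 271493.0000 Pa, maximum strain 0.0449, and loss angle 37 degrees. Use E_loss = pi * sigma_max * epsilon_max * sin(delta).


E_loss = pi * sigma_max * epsilon_max * sin(delta)
delta = 37 deg = 0.6458 rad
sin(delta) = 0.6018
E_loss = pi * 271493.0000 * 0.0449 * 0.6018
E_loss = 23047.1843


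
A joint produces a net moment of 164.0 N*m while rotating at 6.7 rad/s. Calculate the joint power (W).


P = M * omega
P = 164.0 * 6.7
P = 1098.8000


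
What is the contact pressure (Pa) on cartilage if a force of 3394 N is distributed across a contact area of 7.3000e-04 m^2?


P = F / A
P = 3394 / 7.3000e-04
P = 4.6493e+06


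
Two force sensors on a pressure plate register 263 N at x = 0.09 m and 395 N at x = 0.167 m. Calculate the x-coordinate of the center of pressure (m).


COP_x = (F1*x1 + F2*x2) / (F1 + F2)
COP_x = (263*0.09 + 395*0.167) / (263 + 395)
Numerator = 89.6350
Denominator = 658
COP_x = 0.1362


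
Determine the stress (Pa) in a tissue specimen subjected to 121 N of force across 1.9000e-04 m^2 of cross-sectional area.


stress = F / A
stress = 121 / 1.9000e-04
stress = 636842.1053


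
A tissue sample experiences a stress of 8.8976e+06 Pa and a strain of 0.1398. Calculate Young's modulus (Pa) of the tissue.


E = stress / strain
E = 8.8976e+06 / 0.1398
E = 6.3645e+07


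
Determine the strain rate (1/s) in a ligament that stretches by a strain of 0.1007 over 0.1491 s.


strain_rate = delta_strain / delta_t
strain_rate = 0.1007 / 0.1491
strain_rate = 0.6754


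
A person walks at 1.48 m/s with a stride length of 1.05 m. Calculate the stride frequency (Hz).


f = v / stride_length
f = 1.48 / 1.05
f = 1.4095


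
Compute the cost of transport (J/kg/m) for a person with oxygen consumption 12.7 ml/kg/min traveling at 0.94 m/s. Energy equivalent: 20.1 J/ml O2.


Power per kg = VO2 * 20.1 / 60
Power per kg = 12.7 * 20.1 / 60 = 4.2545 W/kg
Cost = power_per_kg / speed
Cost = 4.2545 / 0.94
Cost = 4.5261


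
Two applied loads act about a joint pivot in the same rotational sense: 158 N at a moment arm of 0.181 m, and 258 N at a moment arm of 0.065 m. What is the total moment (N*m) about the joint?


M = F1 * d1 + F2 * d2
M = 158 * 0.181 + 258 * 0.065
M = 28.5980 + 16.7700
M = 45.3680


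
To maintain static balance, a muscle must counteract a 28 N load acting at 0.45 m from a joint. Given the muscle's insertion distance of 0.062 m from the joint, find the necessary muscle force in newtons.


F_muscle = W * d_load / d_muscle
F_muscle = 28 * 0.45 / 0.062
Numerator = 12.6000
F_muscle = 203.2258


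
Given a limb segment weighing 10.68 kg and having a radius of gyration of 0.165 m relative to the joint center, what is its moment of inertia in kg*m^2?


I = m * k^2
I = 10.68 * 0.165^2
k^2 = 0.0272
I = 0.2908


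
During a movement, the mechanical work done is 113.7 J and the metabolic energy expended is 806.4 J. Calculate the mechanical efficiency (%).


eta = (W_mech / E_meta) * 100
eta = (113.7 / 806.4) * 100
ratio = 0.1410
eta = 14.0997


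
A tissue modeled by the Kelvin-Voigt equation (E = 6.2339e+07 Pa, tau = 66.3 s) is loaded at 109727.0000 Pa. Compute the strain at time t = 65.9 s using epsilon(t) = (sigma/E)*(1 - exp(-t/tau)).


epsilon(t) = (sigma/E) * (1 - exp(-t/tau))
sigma/E = 109727.0000 / 6.2339e+07 = 0.0018
exp(-t/tau) = exp(-65.9 / 66.3) = 0.3701
epsilon = 0.0018 * (1 - 0.3701)
epsilon = 0.0011


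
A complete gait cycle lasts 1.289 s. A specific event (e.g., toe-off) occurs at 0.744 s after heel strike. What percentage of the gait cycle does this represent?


pct = (event_time / cycle_time) * 100
pct = (0.744 / 1.289) * 100
ratio = 0.5772
pct = 57.7192


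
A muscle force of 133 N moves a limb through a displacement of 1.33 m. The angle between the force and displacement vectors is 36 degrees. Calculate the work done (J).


W = F * d * cos(theta)
theta = 36 deg = 0.6283 rad
cos(theta) = 0.8090
W = 133 * 1.33 * 0.8090
W = 143.1070


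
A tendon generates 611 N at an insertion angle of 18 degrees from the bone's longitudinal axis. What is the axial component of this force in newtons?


F_eff = F_tendon * cos(theta)
theta = 18 deg = 0.3142 rad
cos(theta) = 0.9511
F_eff = 611 * 0.9511
F_eff = 581.0955


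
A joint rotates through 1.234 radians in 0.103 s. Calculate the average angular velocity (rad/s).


omega = delta_theta / delta_t
omega = 1.234 / 0.103
omega = 11.9806


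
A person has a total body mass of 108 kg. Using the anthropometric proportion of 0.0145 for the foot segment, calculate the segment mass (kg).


m_segment = body_mass * fraction
m_segment = 108 * 0.0145
m_segment = 1.5660


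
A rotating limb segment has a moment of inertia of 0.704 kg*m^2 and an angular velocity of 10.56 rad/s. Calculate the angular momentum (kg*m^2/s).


L = I * omega
L = 0.704 * 10.56
L = 7.4342


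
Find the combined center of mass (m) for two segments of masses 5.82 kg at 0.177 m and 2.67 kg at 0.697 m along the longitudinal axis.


COM = (m1*x1 + m2*x2) / (m1 + m2)
COM = (5.82*0.177 + 2.67*0.697) / (5.82 + 2.67)
Numerator = 2.8911
Denominator = 8.4900
COM = 0.3405


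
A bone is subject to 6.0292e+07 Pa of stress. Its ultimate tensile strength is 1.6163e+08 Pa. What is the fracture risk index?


FRI = applied / ultimate
FRI = 6.0292e+07 / 1.6163e+08
FRI = 0.3730


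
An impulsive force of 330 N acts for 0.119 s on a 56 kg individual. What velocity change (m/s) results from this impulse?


J = F * dt = 330 * 0.119 = 39.2700 N*s
delta_v = J / m
delta_v = 39.2700 / 56
delta_v = 0.7012


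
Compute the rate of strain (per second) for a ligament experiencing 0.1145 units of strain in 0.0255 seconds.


strain_rate = delta_strain / delta_t
strain_rate = 0.1145 / 0.0255
strain_rate = 4.4902


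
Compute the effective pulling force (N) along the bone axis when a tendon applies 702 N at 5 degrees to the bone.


F_eff = F_tendon * cos(theta)
theta = 5 deg = 0.0873 rad
cos(theta) = 0.9962
F_eff = 702 * 0.9962
F_eff = 699.3287


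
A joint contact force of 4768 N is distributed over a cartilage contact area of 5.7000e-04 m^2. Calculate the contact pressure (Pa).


P = F / A
P = 4768 / 5.7000e-04
P = 8.3649e+06


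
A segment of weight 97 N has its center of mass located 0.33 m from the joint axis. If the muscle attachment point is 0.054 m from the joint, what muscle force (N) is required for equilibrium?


F_muscle = W * d_load / d_muscle
F_muscle = 97 * 0.33 / 0.054
Numerator = 32.0100
F_muscle = 592.7778


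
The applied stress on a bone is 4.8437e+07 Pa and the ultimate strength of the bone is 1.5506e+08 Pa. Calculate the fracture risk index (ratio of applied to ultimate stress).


FRI = applied / ultimate
FRI = 4.8437e+07 / 1.5506e+08
FRI = 0.3124


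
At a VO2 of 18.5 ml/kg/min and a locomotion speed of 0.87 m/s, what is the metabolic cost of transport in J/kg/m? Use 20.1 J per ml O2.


Power per kg = VO2 * 20.1 / 60
Power per kg = 18.5 * 20.1 / 60 = 6.1975 W/kg
Cost = power_per_kg / speed
Cost = 6.1975 / 0.87
Cost = 7.1236


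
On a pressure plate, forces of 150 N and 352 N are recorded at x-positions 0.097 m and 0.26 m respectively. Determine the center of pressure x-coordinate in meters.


COP_x = (F1*x1 + F2*x2) / (F1 + F2)
COP_x = (150*0.097 + 352*0.26) / (150 + 352)
Numerator = 106.0700
Denominator = 502
COP_x = 0.2113


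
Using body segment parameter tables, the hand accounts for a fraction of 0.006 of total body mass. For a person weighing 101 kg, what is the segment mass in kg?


m_segment = body_mass * fraction
m_segment = 101 * 0.006
m_segment = 0.6060


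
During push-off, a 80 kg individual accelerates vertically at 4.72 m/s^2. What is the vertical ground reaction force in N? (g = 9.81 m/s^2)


GRF = m * (g + a)
GRF = 80 * (9.81 + 4.72)
GRF = 80 * 14.5300
GRF = 1162.4000


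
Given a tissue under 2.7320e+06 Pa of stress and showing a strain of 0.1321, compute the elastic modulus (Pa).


E = stress / strain
E = 2.7320e+06 / 0.1321
E = 2.0681e+07


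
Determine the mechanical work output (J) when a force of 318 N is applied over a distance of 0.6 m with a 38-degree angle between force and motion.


W = F * d * cos(theta)
theta = 38 deg = 0.6632 rad
cos(theta) = 0.7880
W = 318 * 0.6 * 0.7880
W = 150.3525


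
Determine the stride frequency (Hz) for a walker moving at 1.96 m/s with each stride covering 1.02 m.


f = v / stride_length
f = 1.96 / 1.02
f = 1.9216


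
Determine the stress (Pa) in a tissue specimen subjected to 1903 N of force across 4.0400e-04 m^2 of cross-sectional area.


stress = F / A
stress = 1903 / 4.0400e-04
stress = 4.7104e+06


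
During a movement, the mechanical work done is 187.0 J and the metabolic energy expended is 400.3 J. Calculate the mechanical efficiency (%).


eta = (W_mech / E_meta) * 100
eta = (187.0 / 400.3) * 100
ratio = 0.4671
eta = 46.7150


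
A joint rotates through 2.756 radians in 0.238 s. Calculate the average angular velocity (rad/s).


omega = delta_theta / delta_t
omega = 2.756 / 0.238
omega = 11.5798


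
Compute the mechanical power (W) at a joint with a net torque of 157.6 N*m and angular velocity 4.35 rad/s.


P = M * omega
P = 157.6 * 4.35
P = 685.5600


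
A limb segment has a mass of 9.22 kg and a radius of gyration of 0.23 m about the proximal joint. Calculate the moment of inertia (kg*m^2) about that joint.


I = m * k^2
I = 9.22 * 0.23^2
k^2 = 0.0529
I = 0.4877


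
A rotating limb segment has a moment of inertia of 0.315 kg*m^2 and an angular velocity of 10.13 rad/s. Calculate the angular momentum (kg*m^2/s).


L = I * omega
L = 0.315 * 10.13
L = 3.1910


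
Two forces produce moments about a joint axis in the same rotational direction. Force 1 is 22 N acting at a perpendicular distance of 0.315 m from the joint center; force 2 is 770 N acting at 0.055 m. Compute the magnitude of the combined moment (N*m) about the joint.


M = F1 * d1 + F2 * d2
M = 22 * 0.315 + 770 * 0.055
M = 6.9300 + 42.3500
M = 49.2800


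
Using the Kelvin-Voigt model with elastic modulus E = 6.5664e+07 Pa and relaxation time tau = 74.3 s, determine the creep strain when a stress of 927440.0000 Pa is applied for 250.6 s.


epsilon(t) = (sigma/E) * (1 - exp(-t/tau))
sigma/E = 927440.0000 / 6.5664e+07 = 0.0141
exp(-t/tau) = exp(-250.6 / 74.3) = 0.0343
epsilon = 0.0141 * (1 - 0.0343)
epsilon = 0.0136


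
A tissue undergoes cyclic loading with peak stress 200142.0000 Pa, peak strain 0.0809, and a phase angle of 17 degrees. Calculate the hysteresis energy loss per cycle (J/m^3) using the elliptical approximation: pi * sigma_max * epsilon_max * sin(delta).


E_loss = pi * sigma_max * epsilon_max * sin(delta)
delta = 17 deg = 0.2967 rad
sin(delta) = 0.2924
E_loss = pi * 200142.0000 * 0.0809 * 0.2924
E_loss = 14872.0888


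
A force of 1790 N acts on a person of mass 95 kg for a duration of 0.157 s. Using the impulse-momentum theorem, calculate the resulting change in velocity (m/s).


J = F * dt = 1790 * 0.157 = 281.0300 N*s
delta_v = J / m
delta_v = 281.0300 / 95
delta_v = 2.9582


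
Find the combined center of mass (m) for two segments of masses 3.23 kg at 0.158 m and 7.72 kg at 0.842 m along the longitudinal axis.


COM = (m1*x1 + m2*x2) / (m1 + m2)
COM = (3.23*0.158 + 7.72*0.842) / (3.23 + 7.72)
Numerator = 7.0106
Denominator = 10.9500
COM = 0.6402


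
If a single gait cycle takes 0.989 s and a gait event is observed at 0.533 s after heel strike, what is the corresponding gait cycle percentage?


pct = (event_time / cycle_time) * 100
pct = (0.533 / 0.989) * 100
ratio = 0.5389
pct = 53.8928


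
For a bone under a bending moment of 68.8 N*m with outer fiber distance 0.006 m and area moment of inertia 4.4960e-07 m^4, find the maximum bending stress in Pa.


sigma = M * c / I
sigma = 68.8 * 0.006 / 4.4960e-07
M * c = 0.4128
sigma = 918149.4662


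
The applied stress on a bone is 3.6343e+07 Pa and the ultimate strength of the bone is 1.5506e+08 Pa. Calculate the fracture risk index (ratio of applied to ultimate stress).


FRI = applied / ultimate
FRI = 3.6343e+07 / 1.5506e+08
FRI = 0.2344


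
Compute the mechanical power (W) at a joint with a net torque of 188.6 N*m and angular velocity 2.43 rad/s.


P = M * omega
P = 188.6 * 2.43
P = 458.2980


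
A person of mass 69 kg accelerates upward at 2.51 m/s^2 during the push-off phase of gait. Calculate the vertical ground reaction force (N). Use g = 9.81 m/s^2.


GRF = m * (g + a)
GRF = 69 * (9.81 + 2.51)
GRF = 69 * 12.3200
GRF = 850.0800


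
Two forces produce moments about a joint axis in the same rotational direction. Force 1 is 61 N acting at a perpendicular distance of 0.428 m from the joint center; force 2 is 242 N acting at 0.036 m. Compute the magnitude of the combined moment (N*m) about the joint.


M = F1 * d1 + F2 * d2
M = 61 * 0.428 + 242 * 0.036
M = 26.1080 + 8.7120
M = 34.8200


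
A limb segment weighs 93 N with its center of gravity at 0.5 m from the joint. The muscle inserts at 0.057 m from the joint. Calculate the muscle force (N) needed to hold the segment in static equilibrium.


F_muscle = W * d_load / d_muscle
F_muscle = 93 * 0.5 / 0.057
Numerator = 46.5000
F_muscle = 815.7895


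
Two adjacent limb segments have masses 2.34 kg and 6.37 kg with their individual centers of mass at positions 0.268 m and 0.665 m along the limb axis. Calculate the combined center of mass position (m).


COM = (m1*x1 + m2*x2) / (m1 + m2)
COM = (2.34*0.268 + 6.37*0.665) / (2.34 + 6.37)
Numerator = 4.8632
Denominator = 8.7100
COM = 0.5583


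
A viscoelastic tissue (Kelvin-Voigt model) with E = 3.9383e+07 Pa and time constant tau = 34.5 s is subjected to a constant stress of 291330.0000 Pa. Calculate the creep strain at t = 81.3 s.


epsilon(t) = (sigma/E) * (1 - exp(-t/tau))
sigma/E = 291330.0000 / 3.9383e+07 = 0.0074
exp(-t/tau) = exp(-81.3 / 34.5) = 0.0947
epsilon = 0.0074 * (1 - 0.0947)
epsilon = 0.0067


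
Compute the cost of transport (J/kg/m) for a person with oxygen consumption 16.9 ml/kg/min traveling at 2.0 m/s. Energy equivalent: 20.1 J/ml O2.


Power per kg = VO2 * 20.1 / 60
Power per kg = 16.9 * 20.1 / 60 = 5.6615 W/kg
Cost = power_per_kg / speed
Cost = 5.6615 / 2.0
Cost = 2.8308


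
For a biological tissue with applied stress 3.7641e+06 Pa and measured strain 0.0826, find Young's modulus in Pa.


E = stress / strain
E = 3.7641e+06 / 0.0826
E = 4.5570e+07


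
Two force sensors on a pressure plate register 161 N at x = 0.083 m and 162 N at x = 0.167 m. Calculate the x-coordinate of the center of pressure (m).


COP_x = (F1*x1 + F2*x2) / (F1 + F2)
COP_x = (161*0.083 + 162*0.167) / (161 + 162)
Numerator = 40.4170
Denominator = 323
COP_x = 0.1251


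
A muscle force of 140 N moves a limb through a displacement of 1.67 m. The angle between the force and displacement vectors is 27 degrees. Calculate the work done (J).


W = F * d * cos(theta)
theta = 27 deg = 0.4712 rad
cos(theta) = 0.8910
W = 140 * 1.67 * 0.8910
W = 208.3173


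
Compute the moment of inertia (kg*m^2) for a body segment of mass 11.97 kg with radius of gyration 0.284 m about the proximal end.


I = m * k^2
I = 11.97 * 0.284^2
k^2 = 0.0807
I = 0.9655


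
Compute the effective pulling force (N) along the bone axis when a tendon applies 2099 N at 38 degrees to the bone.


F_eff = F_tendon * cos(theta)
theta = 38 deg = 0.6632 rad
cos(theta) = 0.7880
F_eff = 2099 * 0.7880
F_eff = 1654.0346


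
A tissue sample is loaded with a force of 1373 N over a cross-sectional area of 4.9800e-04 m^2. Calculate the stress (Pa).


stress = F / A
stress = 1373 / 4.9800e-04
stress = 2.7570e+06


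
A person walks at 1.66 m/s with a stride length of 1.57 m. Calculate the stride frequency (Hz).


f = v / stride_length
f = 1.66 / 1.57
f = 1.0573


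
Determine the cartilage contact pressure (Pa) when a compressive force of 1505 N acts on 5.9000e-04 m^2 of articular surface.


P = F / A
P = 1505 / 5.9000e-04
P = 2.5508e+06


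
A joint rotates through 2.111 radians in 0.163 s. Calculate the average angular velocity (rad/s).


omega = delta_theta / delta_t
omega = 2.111 / 0.163
omega = 12.9509


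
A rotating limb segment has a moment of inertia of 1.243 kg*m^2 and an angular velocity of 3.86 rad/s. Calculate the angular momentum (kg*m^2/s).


L = I * omega
L = 1.243 * 3.86
L = 4.7980


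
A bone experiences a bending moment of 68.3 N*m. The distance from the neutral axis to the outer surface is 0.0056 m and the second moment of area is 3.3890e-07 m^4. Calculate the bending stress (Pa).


sigma = M * c / I
sigma = 68.3 * 0.0056 / 3.3890e-07
M * c = 0.3825
sigma = 1.1286e+06


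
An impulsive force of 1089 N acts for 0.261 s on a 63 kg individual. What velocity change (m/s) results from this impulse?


J = F * dt = 1089 * 0.261 = 284.2290 N*s
delta_v = J / m
delta_v = 284.2290 / 63
delta_v = 4.5116


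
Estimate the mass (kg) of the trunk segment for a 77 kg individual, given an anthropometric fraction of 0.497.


m_segment = body_mass * fraction
m_segment = 77 * 0.497
m_segment = 38.2690


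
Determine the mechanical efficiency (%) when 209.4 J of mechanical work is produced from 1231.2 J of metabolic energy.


eta = (W_mech / E_meta) * 100
eta = (209.4 / 1231.2) * 100
ratio = 0.1701
eta = 17.0078


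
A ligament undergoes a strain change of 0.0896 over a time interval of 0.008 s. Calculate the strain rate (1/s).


strain_rate = delta_strain / delta_t
strain_rate = 0.0896 / 0.008
strain_rate = 11.2000


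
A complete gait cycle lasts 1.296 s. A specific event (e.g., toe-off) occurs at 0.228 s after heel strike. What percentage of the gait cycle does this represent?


pct = (event_time / cycle_time) * 100
pct = (0.228 / 1.296) * 100
ratio = 0.1759
pct = 17.5926


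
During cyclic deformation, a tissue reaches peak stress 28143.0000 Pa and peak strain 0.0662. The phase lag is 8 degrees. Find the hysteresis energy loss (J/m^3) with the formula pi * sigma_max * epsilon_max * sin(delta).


E_loss = pi * sigma_max * epsilon_max * sin(delta)
delta = 8 deg = 0.1396 rad
sin(delta) = 0.1392
E_loss = pi * 28143.0000 * 0.0662 * 0.1392
E_loss = 814.5797


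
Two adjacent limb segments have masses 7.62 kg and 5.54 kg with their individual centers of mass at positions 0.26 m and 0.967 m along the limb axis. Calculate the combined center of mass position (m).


COM = (m1*x1 + m2*x2) / (m1 + m2)
COM = (7.62*0.26 + 5.54*0.967) / (7.62 + 5.54)
Numerator = 7.3384
Denominator = 13.1600
COM = 0.5576


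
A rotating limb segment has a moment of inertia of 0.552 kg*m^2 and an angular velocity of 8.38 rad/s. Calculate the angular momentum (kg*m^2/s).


L = I * omega
L = 0.552 * 8.38
L = 4.6258


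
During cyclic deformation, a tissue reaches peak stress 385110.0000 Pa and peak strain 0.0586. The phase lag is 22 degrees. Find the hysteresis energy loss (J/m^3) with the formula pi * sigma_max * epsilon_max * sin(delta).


E_loss = pi * sigma_max * epsilon_max * sin(delta)
delta = 22 deg = 0.3840 rad
sin(delta) = 0.3746
E_loss = pi * 385110.0000 * 0.0586 * 0.3746
E_loss = 26558.7543


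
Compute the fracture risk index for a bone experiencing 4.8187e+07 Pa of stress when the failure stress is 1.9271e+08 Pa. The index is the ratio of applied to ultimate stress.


FRI = applied / ultimate
FRI = 4.8187e+07 / 1.9271e+08
FRI = 0.2500


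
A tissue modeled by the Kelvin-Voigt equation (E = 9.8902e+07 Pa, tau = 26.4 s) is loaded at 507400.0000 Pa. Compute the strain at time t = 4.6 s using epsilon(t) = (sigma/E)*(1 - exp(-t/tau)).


epsilon(t) = (sigma/E) * (1 - exp(-t/tau))
sigma/E = 507400.0000 / 9.8902e+07 = 0.0051
exp(-t/tau) = exp(-4.6 / 26.4) = 0.8401
epsilon = 0.0051 * (1 - 0.8401)
epsilon = 8.2037e-04


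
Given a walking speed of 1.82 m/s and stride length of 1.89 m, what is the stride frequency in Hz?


f = v / stride_length
f = 1.82 / 1.89
f = 0.9630


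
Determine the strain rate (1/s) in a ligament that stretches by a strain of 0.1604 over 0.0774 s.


strain_rate = delta_strain / delta_t
strain_rate = 0.1604 / 0.0774
strain_rate = 2.0724


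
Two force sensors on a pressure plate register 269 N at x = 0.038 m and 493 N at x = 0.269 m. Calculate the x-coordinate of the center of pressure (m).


COP_x = (F1*x1 + F2*x2) / (F1 + F2)
COP_x = (269*0.038 + 493*0.269) / (269 + 493)
Numerator = 142.8390
Denominator = 762
COP_x = 0.1875


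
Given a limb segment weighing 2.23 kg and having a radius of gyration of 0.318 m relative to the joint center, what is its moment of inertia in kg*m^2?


I = m * k^2
I = 2.23 * 0.318^2
k^2 = 0.1011
I = 0.2255


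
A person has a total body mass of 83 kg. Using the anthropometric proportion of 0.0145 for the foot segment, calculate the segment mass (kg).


m_segment = body_mass * fraction
m_segment = 83 * 0.0145
m_segment = 1.2035


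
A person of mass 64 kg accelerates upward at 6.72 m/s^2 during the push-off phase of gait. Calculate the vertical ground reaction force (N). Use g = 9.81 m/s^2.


GRF = m * (g + a)
GRF = 64 * (9.81 + 6.72)
GRF = 64 * 16.5300
GRF = 1057.9200


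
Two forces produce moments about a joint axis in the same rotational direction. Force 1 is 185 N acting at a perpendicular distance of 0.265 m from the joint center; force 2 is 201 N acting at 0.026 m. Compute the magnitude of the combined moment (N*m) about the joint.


M = F1 * d1 + F2 * d2
M = 185 * 0.265 + 201 * 0.026
M = 49.0250 + 5.2260
M = 54.2510


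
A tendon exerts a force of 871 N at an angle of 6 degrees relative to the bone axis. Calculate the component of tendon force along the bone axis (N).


F_eff = F_tendon * cos(theta)
theta = 6 deg = 0.1047 rad
cos(theta) = 0.9945
F_eff = 871 * 0.9945
F_eff = 866.2286


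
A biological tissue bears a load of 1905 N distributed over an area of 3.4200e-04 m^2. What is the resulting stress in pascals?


stress = F / A
stress = 1905 / 3.4200e-04
stress = 5.5702e+06


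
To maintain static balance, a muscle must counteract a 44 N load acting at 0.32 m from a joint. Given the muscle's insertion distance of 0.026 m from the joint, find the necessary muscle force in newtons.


F_muscle = W * d_load / d_muscle
F_muscle = 44 * 0.32 / 0.026
Numerator = 14.0800
F_muscle = 541.5385


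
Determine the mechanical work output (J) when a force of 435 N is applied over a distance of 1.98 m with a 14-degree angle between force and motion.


W = F * d * cos(theta)
theta = 14 deg = 0.2443 rad
cos(theta) = 0.9703
W = 435 * 1.98 * 0.9703
W = 835.7157


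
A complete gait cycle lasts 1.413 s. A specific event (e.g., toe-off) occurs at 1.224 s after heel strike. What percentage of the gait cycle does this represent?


pct = (event_time / cycle_time) * 100
pct = (1.224 / 1.413) * 100
ratio = 0.8662
pct = 86.6242


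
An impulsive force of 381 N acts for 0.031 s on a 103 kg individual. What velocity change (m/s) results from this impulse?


J = F * dt = 381 * 0.031 = 11.8110 N*s
delta_v = J / m
delta_v = 11.8110 / 103
delta_v = 0.1147


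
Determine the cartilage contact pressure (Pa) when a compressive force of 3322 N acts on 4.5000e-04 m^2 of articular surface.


P = F / A
P = 3322 / 4.5000e-04
P = 7.3822e+06


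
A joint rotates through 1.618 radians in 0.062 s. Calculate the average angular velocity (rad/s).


omega = delta_theta / delta_t
omega = 1.618 / 0.062
omega = 26.0968


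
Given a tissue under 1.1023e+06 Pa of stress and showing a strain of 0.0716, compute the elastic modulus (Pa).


E = stress / strain
E = 1.1023e+06 / 0.0716
E = 1.5395e+07


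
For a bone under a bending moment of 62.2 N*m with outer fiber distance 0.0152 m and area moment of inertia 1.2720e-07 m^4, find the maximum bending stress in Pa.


sigma = M * c / I
sigma = 62.2 * 0.0152 / 1.2720e-07
M * c = 0.9454
sigma = 7.4327e+06


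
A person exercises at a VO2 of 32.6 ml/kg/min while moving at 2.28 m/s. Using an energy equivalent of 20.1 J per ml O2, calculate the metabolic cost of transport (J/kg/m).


Power per kg = VO2 * 20.1 / 60
Power per kg = 32.6 * 20.1 / 60 = 10.9210 W/kg
Cost = power_per_kg / speed
Cost = 10.9210 / 2.28
Cost = 4.7899


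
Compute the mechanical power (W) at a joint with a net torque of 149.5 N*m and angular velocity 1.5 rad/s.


P = M * omega
P = 149.5 * 1.5
P = 224.2500


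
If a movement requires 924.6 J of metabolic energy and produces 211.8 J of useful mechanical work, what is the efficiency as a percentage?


eta = (W_mech / E_meta) * 100
eta = (211.8 / 924.6) * 100
ratio = 0.2291
eta = 22.9072


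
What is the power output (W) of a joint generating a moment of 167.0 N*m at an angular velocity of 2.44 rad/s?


P = M * omega
P = 167.0 * 2.44
P = 407.4800


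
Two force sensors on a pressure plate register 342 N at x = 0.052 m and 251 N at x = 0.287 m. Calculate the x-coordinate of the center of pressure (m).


COP_x = (F1*x1 + F2*x2) / (F1 + F2)
COP_x = (342*0.052 + 251*0.287) / (342 + 251)
Numerator = 89.8210
Denominator = 593
COP_x = 0.1515


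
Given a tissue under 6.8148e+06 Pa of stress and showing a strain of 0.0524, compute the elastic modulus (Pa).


E = stress / strain
E = 6.8148e+06 / 0.0524
E = 1.3005e+08


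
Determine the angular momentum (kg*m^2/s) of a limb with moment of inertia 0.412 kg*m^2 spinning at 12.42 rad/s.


L = I * omega
L = 0.412 * 12.42
L = 5.1170


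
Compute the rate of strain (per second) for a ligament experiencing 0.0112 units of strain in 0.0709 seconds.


strain_rate = delta_strain / delta_t
strain_rate = 0.0112 / 0.0709
strain_rate = 0.1580


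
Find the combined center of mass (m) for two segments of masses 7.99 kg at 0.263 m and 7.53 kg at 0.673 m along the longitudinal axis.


COM = (m1*x1 + m2*x2) / (m1 + m2)
COM = (7.99*0.263 + 7.53*0.673) / (7.99 + 7.53)
Numerator = 7.1691
Denominator = 15.5200
COM = 0.4619


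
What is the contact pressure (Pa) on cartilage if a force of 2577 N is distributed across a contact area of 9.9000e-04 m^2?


P = F / A
P = 2577 / 9.9000e-04
P = 2.6030e+06


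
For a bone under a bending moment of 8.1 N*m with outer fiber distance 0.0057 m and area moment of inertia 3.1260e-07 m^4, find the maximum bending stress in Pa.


sigma = M * c / I
sigma = 8.1 * 0.0057 / 3.1260e-07
M * c = 0.0462
sigma = 147696.7370


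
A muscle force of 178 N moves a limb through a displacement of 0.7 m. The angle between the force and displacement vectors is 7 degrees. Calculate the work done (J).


W = F * d * cos(theta)
theta = 7 deg = 0.1222 rad
cos(theta) = 0.9925
W = 178 * 0.7 * 0.9925
W = 123.6713


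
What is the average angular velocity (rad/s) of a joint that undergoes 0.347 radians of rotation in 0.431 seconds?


omega = delta_theta / delta_t
omega = 0.347 / 0.431
omega = 0.8051


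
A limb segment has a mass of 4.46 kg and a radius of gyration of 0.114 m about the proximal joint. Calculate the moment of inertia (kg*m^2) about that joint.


I = m * k^2
I = 4.46 * 0.114^2
k^2 = 0.0130
I = 0.0580


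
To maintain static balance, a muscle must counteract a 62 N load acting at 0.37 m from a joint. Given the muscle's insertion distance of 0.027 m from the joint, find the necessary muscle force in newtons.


F_muscle = W * d_load / d_muscle
F_muscle = 62 * 0.37 / 0.027
Numerator = 22.9400
F_muscle = 849.6296


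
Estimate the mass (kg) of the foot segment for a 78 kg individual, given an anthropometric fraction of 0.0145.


m_segment = body_mass * fraction
m_segment = 78 * 0.0145
m_segment = 1.1310


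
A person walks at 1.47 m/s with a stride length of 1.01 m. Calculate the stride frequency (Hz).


f = v / stride_length
f = 1.47 / 1.01
f = 1.4554


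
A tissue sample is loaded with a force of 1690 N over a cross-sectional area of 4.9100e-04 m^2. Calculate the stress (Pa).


stress = F / A
stress = 1690 / 4.9100e-04
stress = 3.4420e+06


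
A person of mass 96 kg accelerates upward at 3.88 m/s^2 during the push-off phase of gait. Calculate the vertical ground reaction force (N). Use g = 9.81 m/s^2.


GRF = m * (g + a)
GRF = 96 * (9.81 + 3.88)
GRF = 96 * 13.6900
GRF = 1314.2400


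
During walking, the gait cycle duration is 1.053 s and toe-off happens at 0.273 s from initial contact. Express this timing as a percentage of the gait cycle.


pct = (event_time / cycle_time) * 100
pct = (0.273 / 1.053) * 100
ratio = 0.2593
pct = 25.9259


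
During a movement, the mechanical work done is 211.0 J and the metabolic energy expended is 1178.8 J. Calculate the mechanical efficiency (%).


eta = (W_mech / E_meta) * 100
eta = (211.0 / 1178.8) * 100
ratio = 0.1790
eta = 17.8996


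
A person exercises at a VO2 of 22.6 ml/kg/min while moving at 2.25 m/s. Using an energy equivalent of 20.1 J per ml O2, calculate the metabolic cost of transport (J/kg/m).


Power per kg = VO2 * 20.1 / 60
Power per kg = 22.6 * 20.1 / 60 = 7.5710 W/kg
Cost = power_per_kg / speed
Cost = 7.5710 / 2.25
Cost = 3.3649


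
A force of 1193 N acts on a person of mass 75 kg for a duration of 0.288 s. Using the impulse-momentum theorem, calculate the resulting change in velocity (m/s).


J = F * dt = 1193 * 0.288 = 343.5840 N*s
delta_v = J / m
delta_v = 343.5840 / 75
delta_v = 4.5811


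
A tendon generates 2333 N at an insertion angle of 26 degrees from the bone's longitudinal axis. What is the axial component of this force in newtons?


F_eff = F_tendon * cos(theta)
theta = 26 deg = 0.4538 rad
cos(theta) = 0.8988
F_eff = 2333 * 0.8988
F_eff = 2096.8865


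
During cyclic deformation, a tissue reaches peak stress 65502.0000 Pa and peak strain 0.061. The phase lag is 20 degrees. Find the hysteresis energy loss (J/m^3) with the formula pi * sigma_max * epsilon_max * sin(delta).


E_loss = pi * sigma_max * epsilon_max * sin(delta)
delta = 20 deg = 0.3491 rad
sin(delta) = 0.3420
E_loss = pi * 65502.0000 * 0.061 * 0.3420
E_loss = 4293.2478


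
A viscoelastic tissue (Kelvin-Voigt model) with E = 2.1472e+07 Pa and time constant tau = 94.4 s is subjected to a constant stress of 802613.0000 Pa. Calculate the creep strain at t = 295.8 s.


epsilon(t) = (sigma/E) * (1 - exp(-t/tau))
sigma/E = 802613.0000 / 2.1472e+07 = 0.0374
exp(-t/tau) = exp(-295.8 / 94.4) = 0.0436
epsilon = 0.0374 * (1 - 0.0436)
epsilon = 0.0358


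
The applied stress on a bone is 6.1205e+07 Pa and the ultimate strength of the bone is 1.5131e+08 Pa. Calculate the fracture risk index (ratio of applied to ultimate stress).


FRI = applied / ultimate
FRI = 6.1205e+07 / 1.5131e+08
FRI = 0.4045


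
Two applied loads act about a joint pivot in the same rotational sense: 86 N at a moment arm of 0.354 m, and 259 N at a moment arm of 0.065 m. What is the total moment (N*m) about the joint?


M = F1 * d1 + F2 * d2
M = 86 * 0.354 + 259 * 0.065
M = 30.4440 + 16.8350
M = 47.2790


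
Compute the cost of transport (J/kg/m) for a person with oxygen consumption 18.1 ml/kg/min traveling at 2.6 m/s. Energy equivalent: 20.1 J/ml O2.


Power per kg = VO2 * 20.1 / 60
Power per kg = 18.1 * 20.1 / 60 = 6.0635 W/kg
Cost = power_per_kg / speed
Cost = 6.0635 / 2.6
Cost = 2.3321


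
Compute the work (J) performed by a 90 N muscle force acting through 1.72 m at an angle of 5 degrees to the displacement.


W = F * d * cos(theta)
theta = 5 deg = 0.0873 rad
cos(theta) = 0.9962
W = 90 * 1.72 * 0.9962
W = 154.2109


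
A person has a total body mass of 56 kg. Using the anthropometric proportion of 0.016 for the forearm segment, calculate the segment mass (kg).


m_segment = body_mass * fraction
m_segment = 56 * 0.016
m_segment = 0.8960


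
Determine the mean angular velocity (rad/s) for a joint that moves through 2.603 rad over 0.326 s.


omega = delta_theta / delta_t
omega = 2.603 / 0.326
omega = 7.9847


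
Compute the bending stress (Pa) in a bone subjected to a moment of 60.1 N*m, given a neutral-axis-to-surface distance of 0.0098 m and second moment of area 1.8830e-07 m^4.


sigma = M * c / I
sigma = 60.1 * 0.0098 / 1.8830e-07
M * c = 0.5890
sigma = 3.1279e+06


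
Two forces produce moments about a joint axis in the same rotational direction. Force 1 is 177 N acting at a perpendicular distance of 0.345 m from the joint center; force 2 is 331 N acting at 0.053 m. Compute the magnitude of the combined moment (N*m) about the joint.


M = F1 * d1 + F2 * d2
M = 177 * 0.345 + 331 * 0.053
M = 61.0650 + 17.5430
M = 78.6080


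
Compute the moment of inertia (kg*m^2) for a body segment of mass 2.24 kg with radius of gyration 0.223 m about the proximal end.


I = m * k^2
I = 2.24 * 0.223^2
k^2 = 0.0497
I = 0.1114


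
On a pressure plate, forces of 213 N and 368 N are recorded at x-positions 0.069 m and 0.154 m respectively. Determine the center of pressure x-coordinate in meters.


COP_x = (F1*x1 + F2*x2) / (F1 + F2)
COP_x = (213*0.069 + 368*0.154) / (213 + 368)
Numerator = 71.3690
Denominator = 581
COP_x = 0.1228


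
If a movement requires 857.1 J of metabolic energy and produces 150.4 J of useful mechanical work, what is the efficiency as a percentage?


eta = (W_mech / E_meta) * 100
eta = (150.4 / 857.1) * 100
ratio = 0.1755
eta = 17.5475


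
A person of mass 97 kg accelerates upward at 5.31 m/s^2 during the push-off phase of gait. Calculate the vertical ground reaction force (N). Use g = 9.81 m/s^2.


GRF = m * (g + a)
GRF = 97 * (9.81 + 5.31)
GRF = 97 * 15.1200
GRF = 1466.6400


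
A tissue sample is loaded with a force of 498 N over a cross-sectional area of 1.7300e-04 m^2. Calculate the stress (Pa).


stress = F / A
stress = 498 / 1.7300e-04
stress = 2.8786e+06


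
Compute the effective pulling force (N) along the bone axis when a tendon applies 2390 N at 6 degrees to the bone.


F_eff = F_tendon * cos(theta)
theta = 6 deg = 0.1047 rad
cos(theta) = 0.9945
F_eff = 2390 * 0.9945
F_eff = 2376.9073


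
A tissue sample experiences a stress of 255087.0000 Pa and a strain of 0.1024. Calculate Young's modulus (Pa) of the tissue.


E = stress / strain
E = 255087.0000 / 0.1024
E = 2.4911e+06


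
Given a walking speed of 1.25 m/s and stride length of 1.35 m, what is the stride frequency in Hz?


f = v / stride_length
f = 1.25 / 1.35
f = 0.9259


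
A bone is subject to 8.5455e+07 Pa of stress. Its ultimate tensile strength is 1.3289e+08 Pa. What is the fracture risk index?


FRI = applied / ultimate
FRI = 8.5455e+07 / 1.3289e+08
FRI = 0.6431


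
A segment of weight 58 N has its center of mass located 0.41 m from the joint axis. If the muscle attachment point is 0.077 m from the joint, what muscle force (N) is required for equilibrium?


F_muscle = W * d_load / d_muscle
F_muscle = 58 * 0.41 / 0.077
Numerator = 23.7800
F_muscle = 308.8312


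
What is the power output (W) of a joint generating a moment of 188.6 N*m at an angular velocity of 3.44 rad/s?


P = M * omega
P = 188.6 * 3.44
P = 648.7840


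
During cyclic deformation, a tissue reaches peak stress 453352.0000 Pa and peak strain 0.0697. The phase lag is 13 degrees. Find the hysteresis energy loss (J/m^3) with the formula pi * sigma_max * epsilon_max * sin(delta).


E_loss = pi * sigma_max * epsilon_max * sin(delta)
delta = 13 deg = 0.2269 rad
sin(delta) = 0.2250
E_loss = pi * 453352.0000 * 0.0697 * 0.2250
E_loss = 22330.8996


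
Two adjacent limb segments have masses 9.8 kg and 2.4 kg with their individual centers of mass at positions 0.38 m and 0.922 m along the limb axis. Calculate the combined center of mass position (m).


COM = (m1*x1 + m2*x2) / (m1 + m2)
COM = (9.8*0.38 + 2.4*0.922) / (9.8 + 2.4)
Numerator = 5.9368
Denominator = 12.2000
COM = 0.4866


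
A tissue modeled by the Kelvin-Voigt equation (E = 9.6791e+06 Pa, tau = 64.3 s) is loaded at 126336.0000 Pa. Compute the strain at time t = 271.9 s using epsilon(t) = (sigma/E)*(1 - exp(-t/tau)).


epsilon(t) = (sigma/E) * (1 - exp(-t/tau))
sigma/E = 126336.0000 / 9.6791e+06 = 0.0131
exp(-t/tau) = exp(-271.9 / 64.3) = 0.0146
epsilon = 0.0131 * (1 - 0.0146)
epsilon = 0.0129


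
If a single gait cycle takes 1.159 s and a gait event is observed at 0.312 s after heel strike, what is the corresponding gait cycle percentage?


pct = (event_time / cycle_time) * 100
pct = (0.312 / 1.159) * 100
ratio = 0.2692
pct = 26.9198


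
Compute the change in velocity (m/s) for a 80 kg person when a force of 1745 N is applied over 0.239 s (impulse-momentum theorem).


J = F * dt = 1745 * 0.239 = 417.0550 N*s
delta_v = J / m
delta_v = 417.0550 / 80
delta_v = 5.2132


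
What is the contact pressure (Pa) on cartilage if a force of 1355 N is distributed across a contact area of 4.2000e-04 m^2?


P = F / A
P = 1355 / 4.2000e-04
P = 3.2262e+06


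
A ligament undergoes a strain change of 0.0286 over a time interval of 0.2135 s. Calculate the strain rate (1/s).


strain_rate = delta_strain / delta_t
strain_rate = 0.0286 / 0.2135
strain_rate = 0.1340


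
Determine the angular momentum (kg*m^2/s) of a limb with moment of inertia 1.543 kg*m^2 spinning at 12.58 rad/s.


L = I * omega
L = 1.543 * 12.58
L = 19.4109


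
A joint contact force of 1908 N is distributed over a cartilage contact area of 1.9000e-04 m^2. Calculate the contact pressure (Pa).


P = F / A
P = 1908 / 1.9000e-04
P = 1.0042e+07


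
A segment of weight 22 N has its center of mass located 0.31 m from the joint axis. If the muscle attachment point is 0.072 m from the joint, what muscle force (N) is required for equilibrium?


F_muscle = W * d_load / d_muscle
F_muscle = 22 * 0.31 / 0.072
Numerator = 6.8200
F_muscle = 94.7222


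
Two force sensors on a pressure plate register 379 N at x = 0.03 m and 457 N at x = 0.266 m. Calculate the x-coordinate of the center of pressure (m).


COP_x = (F1*x1 + F2*x2) / (F1 + F2)
COP_x = (379*0.03 + 457*0.266) / (379 + 457)
Numerator = 132.9320
Denominator = 836
COP_x = 0.1590


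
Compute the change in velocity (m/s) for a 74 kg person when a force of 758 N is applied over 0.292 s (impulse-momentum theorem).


J = F * dt = 758 * 0.292 = 221.3360 N*s
delta_v = J / m
delta_v = 221.3360 / 74
delta_v = 2.9910


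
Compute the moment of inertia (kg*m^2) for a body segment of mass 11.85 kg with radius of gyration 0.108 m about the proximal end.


I = m * k^2
I = 11.85 * 0.108^2
k^2 = 0.0117
I = 0.1382


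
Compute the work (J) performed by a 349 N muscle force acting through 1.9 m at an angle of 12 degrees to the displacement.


W = F * d * cos(theta)
theta = 12 deg = 0.2094 rad
cos(theta) = 0.9781
W = 349 * 1.9 * 0.9781
W = 648.6097


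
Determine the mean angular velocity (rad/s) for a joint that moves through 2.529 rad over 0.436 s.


omega = delta_theta / delta_t
omega = 2.529 / 0.436
omega = 5.8005
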